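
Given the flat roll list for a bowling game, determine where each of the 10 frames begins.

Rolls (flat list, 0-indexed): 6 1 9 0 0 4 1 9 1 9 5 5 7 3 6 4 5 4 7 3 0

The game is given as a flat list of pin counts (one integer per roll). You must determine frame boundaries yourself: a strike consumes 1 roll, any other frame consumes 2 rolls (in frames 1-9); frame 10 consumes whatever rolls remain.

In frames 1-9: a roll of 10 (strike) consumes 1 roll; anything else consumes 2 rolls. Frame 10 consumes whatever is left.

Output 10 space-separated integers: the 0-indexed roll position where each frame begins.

Frame 1 starts at roll index 0: rolls=6,1 (sum=7), consumes 2 rolls
Frame 2 starts at roll index 2: rolls=9,0 (sum=9), consumes 2 rolls
Frame 3 starts at roll index 4: rolls=0,4 (sum=4), consumes 2 rolls
Frame 4 starts at roll index 6: rolls=1,9 (sum=10), consumes 2 rolls
Frame 5 starts at roll index 8: rolls=1,9 (sum=10), consumes 2 rolls
Frame 6 starts at roll index 10: rolls=5,5 (sum=10), consumes 2 rolls
Frame 7 starts at roll index 12: rolls=7,3 (sum=10), consumes 2 rolls
Frame 8 starts at roll index 14: rolls=6,4 (sum=10), consumes 2 rolls
Frame 9 starts at roll index 16: rolls=5,4 (sum=9), consumes 2 rolls
Frame 10 starts at roll index 18: 3 remaining rolls

Answer: 0 2 4 6 8 10 12 14 16 18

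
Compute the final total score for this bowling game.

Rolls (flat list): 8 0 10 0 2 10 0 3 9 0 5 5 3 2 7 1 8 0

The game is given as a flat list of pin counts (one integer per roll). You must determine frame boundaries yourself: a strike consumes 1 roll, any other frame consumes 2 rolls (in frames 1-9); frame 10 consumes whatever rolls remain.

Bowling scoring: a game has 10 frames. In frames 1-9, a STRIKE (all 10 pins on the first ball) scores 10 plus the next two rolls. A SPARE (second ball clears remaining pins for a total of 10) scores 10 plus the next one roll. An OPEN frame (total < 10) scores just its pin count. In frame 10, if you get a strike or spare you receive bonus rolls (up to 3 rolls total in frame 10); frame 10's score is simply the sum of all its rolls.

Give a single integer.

Answer: 81

Derivation:
Frame 1: OPEN (8+0=8). Cumulative: 8
Frame 2: STRIKE. 10 + next two rolls (0+2) = 12. Cumulative: 20
Frame 3: OPEN (0+2=2). Cumulative: 22
Frame 4: STRIKE. 10 + next two rolls (0+3) = 13. Cumulative: 35
Frame 5: OPEN (0+3=3). Cumulative: 38
Frame 6: OPEN (9+0=9). Cumulative: 47
Frame 7: SPARE (5+5=10). 10 + next roll (3) = 13. Cumulative: 60
Frame 8: OPEN (3+2=5). Cumulative: 65
Frame 9: OPEN (7+1=8). Cumulative: 73
Frame 10: OPEN. Sum of all frame-10 rolls (8+0) = 8. Cumulative: 81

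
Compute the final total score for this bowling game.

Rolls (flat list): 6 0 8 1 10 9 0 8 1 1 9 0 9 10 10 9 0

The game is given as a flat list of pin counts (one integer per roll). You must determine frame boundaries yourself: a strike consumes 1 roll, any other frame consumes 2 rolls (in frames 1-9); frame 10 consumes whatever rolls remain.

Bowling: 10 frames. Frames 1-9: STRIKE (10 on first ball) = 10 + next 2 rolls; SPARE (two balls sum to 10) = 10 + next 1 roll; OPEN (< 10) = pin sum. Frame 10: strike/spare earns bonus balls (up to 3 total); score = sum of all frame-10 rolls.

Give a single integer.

Frame 1: OPEN (6+0=6). Cumulative: 6
Frame 2: OPEN (8+1=9). Cumulative: 15
Frame 3: STRIKE. 10 + next two rolls (9+0) = 19. Cumulative: 34
Frame 4: OPEN (9+0=9). Cumulative: 43
Frame 5: OPEN (8+1=9). Cumulative: 52
Frame 6: SPARE (1+9=10). 10 + next roll (0) = 10. Cumulative: 62
Frame 7: OPEN (0+9=9). Cumulative: 71
Frame 8: STRIKE. 10 + next two rolls (10+9) = 29. Cumulative: 100
Frame 9: STRIKE. 10 + next two rolls (9+0) = 19. Cumulative: 119
Frame 10: OPEN. Sum of all frame-10 rolls (9+0) = 9. Cumulative: 128

Answer: 128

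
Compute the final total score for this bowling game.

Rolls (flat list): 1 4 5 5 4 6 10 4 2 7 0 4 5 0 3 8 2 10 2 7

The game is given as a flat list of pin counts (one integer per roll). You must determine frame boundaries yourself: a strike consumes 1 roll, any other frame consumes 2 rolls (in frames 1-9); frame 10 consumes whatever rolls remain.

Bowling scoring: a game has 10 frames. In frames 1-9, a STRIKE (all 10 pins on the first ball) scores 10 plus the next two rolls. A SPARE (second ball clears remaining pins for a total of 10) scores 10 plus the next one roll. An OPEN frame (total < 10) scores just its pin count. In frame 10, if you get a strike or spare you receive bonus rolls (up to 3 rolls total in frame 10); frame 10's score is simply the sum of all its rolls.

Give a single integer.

Answer: 119

Derivation:
Frame 1: OPEN (1+4=5). Cumulative: 5
Frame 2: SPARE (5+5=10). 10 + next roll (4) = 14. Cumulative: 19
Frame 3: SPARE (4+6=10). 10 + next roll (10) = 20. Cumulative: 39
Frame 4: STRIKE. 10 + next two rolls (4+2) = 16. Cumulative: 55
Frame 5: OPEN (4+2=6). Cumulative: 61
Frame 6: OPEN (7+0=7). Cumulative: 68
Frame 7: OPEN (4+5=9). Cumulative: 77
Frame 8: OPEN (0+3=3). Cumulative: 80
Frame 9: SPARE (8+2=10). 10 + next roll (10) = 20. Cumulative: 100
Frame 10: STRIKE. Sum of all frame-10 rolls (10+2+7) = 19. Cumulative: 119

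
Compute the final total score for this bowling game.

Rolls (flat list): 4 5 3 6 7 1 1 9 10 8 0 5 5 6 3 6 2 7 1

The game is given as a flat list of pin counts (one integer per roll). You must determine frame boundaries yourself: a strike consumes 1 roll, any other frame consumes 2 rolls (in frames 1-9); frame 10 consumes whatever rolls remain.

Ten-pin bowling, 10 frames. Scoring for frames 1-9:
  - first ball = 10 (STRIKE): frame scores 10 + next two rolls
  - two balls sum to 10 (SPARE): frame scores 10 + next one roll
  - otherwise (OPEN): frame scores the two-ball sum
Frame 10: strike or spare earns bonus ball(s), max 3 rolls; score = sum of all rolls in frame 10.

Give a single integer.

Answer: 113

Derivation:
Frame 1: OPEN (4+5=9). Cumulative: 9
Frame 2: OPEN (3+6=9). Cumulative: 18
Frame 3: OPEN (7+1=8). Cumulative: 26
Frame 4: SPARE (1+9=10). 10 + next roll (10) = 20. Cumulative: 46
Frame 5: STRIKE. 10 + next two rolls (8+0) = 18. Cumulative: 64
Frame 6: OPEN (8+0=8). Cumulative: 72
Frame 7: SPARE (5+5=10). 10 + next roll (6) = 16. Cumulative: 88
Frame 8: OPEN (6+3=9). Cumulative: 97
Frame 9: OPEN (6+2=8). Cumulative: 105
Frame 10: OPEN. Sum of all frame-10 rolls (7+1) = 8. Cumulative: 113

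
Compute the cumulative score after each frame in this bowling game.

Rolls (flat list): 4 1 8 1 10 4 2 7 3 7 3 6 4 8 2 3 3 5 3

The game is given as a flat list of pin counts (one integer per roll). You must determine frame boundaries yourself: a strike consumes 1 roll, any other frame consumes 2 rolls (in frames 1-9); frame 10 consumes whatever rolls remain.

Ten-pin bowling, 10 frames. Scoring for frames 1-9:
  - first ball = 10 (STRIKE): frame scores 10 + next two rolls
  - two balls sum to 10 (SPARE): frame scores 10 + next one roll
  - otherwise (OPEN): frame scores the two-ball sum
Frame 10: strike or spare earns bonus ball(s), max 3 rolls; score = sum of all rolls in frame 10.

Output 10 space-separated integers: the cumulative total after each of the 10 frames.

Frame 1: OPEN (4+1=5). Cumulative: 5
Frame 2: OPEN (8+1=9). Cumulative: 14
Frame 3: STRIKE. 10 + next two rolls (4+2) = 16. Cumulative: 30
Frame 4: OPEN (4+2=6). Cumulative: 36
Frame 5: SPARE (7+3=10). 10 + next roll (7) = 17. Cumulative: 53
Frame 6: SPARE (7+3=10). 10 + next roll (6) = 16. Cumulative: 69
Frame 7: SPARE (6+4=10). 10 + next roll (8) = 18. Cumulative: 87
Frame 8: SPARE (8+2=10). 10 + next roll (3) = 13. Cumulative: 100
Frame 9: OPEN (3+3=6). Cumulative: 106
Frame 10: OPEN. Sum of all frame-10 rolls (5+3) = 8. Cumulative: 114

Answer: 5 14 30 36 53 69 87 100 106 114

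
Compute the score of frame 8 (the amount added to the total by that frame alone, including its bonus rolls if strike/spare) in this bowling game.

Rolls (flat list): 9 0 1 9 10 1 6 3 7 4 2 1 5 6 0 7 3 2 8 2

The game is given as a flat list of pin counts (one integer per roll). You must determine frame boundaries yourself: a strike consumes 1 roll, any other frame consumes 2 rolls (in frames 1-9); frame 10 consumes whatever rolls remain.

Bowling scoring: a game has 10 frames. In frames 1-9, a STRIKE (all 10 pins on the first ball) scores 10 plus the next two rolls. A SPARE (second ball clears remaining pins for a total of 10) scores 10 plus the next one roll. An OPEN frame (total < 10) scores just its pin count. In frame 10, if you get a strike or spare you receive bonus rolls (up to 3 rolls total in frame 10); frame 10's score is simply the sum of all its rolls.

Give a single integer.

Answer: 6

Derivation:
Frame 1: OPEN (9+0=9). Cumulative: 9
Frame 2: SPARE (1+9=10). 10 + next roll (10) = 20. Cumulative: 29
Frame 3: STRIKE. 10 + next two rolls (1+6) = 17. Cumulative: 46
Frame 4: OPEN (1+6=7). Cumulative: 53
Frame 5: SPARE (3+7=10). 10 + next roll (4) = 14. Cumulative: 67
Frame 6: OPEN (4+2=6). Cumulative: 73
Frame 7: OPEN (1+5=6). Cumulative: 79
Frame 8: OPEN (6+0=6). Cumulative: 85
Frame 9: SPARE (7+3=10). 10 + next roll (2) = 12. Cumulative: 97
Frame 10: SPARE. Sum of all frame-10 rolls (2+8+2) = 12. Cumulative: 109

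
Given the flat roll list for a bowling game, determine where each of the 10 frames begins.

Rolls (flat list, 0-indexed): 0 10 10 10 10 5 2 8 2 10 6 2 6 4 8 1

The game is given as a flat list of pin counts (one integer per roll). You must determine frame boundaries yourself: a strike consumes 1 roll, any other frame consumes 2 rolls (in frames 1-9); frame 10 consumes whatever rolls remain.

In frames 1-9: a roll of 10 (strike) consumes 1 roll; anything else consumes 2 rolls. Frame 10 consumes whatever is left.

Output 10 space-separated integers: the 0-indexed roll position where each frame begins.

Frame 1 starts at roll index 0: rolls=0,10 (sum=10), consumes 2 rolls
Frame 2 starts at roll index 2: roll=10 (strike), consumes 1 roll
Frame 3 starts at roll index 3: roll=10 (strike), consumes 1 roll
Frame 4 starts at roll index 4: roll=10 (strike), consumes 1 roll
Frame 5 starts at roll index 5: rolls=5,2 (sum=7), consumes 2 rolls
Frame 6 starts at roll index 7: rolls=8,2 (sum=10), consumes 2 rolls
Frame 7 starts at roll index 9: roll=10 (strike), consumes 1 roll
Frame 8 starts at roll index 10: rolls=6,2 (sum=8), consumes 2 rolls
Frame 9 starts at roll index 12: rolls=6,4 (sum=10), consumes 2 rolls
Frame 10 starts at roll index 14: 2 remaining rolls

Answer: 0 2 3 4 5 7 9 10 12 14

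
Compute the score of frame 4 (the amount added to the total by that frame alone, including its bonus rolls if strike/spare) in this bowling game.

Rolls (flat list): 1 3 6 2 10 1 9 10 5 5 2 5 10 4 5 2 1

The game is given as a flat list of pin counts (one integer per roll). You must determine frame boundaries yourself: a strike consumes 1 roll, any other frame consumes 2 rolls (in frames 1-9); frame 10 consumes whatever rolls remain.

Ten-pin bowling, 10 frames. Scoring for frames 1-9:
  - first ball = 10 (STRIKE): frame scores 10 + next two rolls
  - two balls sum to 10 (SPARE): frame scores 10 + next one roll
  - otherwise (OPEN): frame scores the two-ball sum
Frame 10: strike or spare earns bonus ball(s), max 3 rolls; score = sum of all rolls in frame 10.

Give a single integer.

Answer: 20

Derivation:
Frame 1: OPEN (1+3=4). Cumulative: 4
Frame 2: OPEN (6+2=8). Cumulative: 12
Frame 3: STRIKE. 10 + next two rolls (1+9) = 20. Cumulative: 32
Frame 4: SPARE (1+9=10). 10 + next roll (10) = 20. Cumulative: 52
Frame 5: STRIKE. 10 + next two rolls (5+5) = 20. Cumulative: 72
Frame 6: SPARE (5+5=10). 10 + next roll (2) = 12. Cumulative: 84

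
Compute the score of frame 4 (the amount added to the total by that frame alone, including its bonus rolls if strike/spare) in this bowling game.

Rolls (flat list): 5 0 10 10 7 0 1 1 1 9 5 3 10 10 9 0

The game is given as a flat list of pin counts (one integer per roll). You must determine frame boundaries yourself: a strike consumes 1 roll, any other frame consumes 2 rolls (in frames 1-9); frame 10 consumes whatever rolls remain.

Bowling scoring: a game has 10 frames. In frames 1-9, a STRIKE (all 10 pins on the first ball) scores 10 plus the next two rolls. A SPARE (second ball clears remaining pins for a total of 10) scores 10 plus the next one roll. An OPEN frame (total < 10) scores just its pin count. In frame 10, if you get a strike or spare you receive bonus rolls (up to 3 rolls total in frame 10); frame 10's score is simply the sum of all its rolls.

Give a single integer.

Frame 1: OPEN (5+0=5). Cumulative: 5
Frame 2: STRIKE. 10 + next two rolls (10+7) = 27. Cumulative: 32
Frame 3: STRIKE. 10 + next two rolls (7+0) = 17. Cumulative: 49
Frame 4: OPEN (7+0=7). Cumulative: 56
Frame 5: OPEN (1+1=2). Cumulative: 58
Frame 6: SPARE (1+9=10). 10 + next roll (5) = 15. Cumulative: 73

Answer: 7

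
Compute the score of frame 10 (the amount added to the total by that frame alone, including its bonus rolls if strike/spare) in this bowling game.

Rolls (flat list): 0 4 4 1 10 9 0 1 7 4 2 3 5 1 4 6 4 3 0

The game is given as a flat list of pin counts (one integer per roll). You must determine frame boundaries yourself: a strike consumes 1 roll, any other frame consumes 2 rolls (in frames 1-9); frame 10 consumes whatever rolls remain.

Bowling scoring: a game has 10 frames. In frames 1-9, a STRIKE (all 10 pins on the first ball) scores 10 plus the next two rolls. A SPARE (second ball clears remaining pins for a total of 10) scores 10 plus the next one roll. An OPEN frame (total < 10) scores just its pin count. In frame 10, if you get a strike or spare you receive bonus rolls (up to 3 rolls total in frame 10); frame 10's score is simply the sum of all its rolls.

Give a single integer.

Frame 1: OPEN (0+4=4). Cumulative: 4
Frame 2: OPEN (4+1=5). Cumulative: 9
Frame 3: STRIKE. 10 + next two rolls (9+0) = 19. Cumulative: 28
Frame 4: OPEN (9+0=9). Cumulative: 37
Frame 5: OPEN (1+7=8). Cumulative: 45
Frame 6: OPEN (4+2=6). Cumulative: 51
Frame 7: OPEN (3+5=8). Cumulative: 59
Frame 8: OPEN (1+4=5). Cumulative: 64
Frame 9: SPARE (6+4=10). 10 + next roll (3) = 13. Cumulative: 77
Frame 10: OPEN. Sum of all frame-10 rolls (3+0) = 3. Cumulative: 80

Answer: 3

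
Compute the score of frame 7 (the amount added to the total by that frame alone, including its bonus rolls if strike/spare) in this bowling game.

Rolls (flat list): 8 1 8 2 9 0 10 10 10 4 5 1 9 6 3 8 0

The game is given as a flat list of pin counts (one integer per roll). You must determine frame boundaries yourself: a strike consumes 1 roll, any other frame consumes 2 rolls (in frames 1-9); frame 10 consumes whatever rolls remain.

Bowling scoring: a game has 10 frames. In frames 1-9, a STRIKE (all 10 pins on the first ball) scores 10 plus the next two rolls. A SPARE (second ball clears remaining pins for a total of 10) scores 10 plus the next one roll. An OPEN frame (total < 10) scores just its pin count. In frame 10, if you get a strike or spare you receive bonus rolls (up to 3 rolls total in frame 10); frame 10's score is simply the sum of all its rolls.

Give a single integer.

Frame 1: OPEN (8+1=9). Cumulative: 9
Frame 2: SPARE (8+2=10). 10 + next roll (9) = 19. Cumulative: 28
Frame 3: OPEN (9+0=9). Cumulative: 37
Frame 4: STRIKE. 10 + next two rolls (10+10) = 30. Cumulative: 67
Frame 5: STRIKE. 10 + next two rolls (10+4) = 24. Cumulative: 91
Frame 6: STRIKE. 10 + next two rolls (4+5) = 19. Cumulative: 110
Frame 7: OPEN (4+5=9). Cumulative: 119
Frame 8: SPARE (1+9=10). 10 + next roll (6) = 16. Cumulative: 135
Frame 9: OPEN (6+3=9). Cumulative: 144

Answer: 9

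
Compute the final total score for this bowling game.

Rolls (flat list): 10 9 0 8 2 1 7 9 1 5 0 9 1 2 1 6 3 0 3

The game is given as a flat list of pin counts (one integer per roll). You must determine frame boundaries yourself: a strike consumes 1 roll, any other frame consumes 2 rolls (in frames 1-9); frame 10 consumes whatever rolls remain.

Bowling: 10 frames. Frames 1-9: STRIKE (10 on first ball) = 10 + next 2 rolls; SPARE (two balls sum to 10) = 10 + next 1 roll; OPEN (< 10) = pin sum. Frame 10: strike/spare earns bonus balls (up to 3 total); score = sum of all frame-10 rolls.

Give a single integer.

Answer: 94

Derivation:
Frame 1: STRIKE. 10 + next two rolls (9+0) = 19. Cumulative: 19
Frame 2: OPEN (9+0=9). Cumulative: 28
Frame 3: SPARE (8+2=10). 10 + next roll (1) = 11. Cumulative: 39
Frame 4: OPEN (1+7=8). Cumulative: 47
Frame 5: SPARE (9+1=10). 10 + next roll (5) = 15. Cumulative: 62
Frame 6: OPEN (5+0=5). Cumulative: 67
Frame 7: SPARE (9+1=10). 10 + next roll (2) = 12. Cumulative: 79
Frame 8: OPEN (2+1=3). Cumulative: 82
Frame 9: OPEN (6+3=9). Cumulative: 91
Frame 10: OPEN. Sum of all frame-10 rolls (0+3) = 3. Cumulative: 94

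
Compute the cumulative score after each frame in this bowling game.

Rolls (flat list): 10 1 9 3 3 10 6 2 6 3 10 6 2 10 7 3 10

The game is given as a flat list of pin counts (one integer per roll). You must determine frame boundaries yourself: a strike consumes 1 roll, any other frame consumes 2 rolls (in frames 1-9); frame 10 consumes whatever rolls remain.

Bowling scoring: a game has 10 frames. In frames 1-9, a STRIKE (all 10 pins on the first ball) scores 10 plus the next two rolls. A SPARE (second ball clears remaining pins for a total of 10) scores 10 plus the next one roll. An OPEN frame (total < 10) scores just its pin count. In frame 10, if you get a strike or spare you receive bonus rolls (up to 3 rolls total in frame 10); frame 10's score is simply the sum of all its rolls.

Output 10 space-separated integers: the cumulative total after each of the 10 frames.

Answer: 20 33 39 57 65 74 92 100 120 140

Derivation:
Frame 1: STRIKE. 10 + next two rolls (1+9) = 20. Cumulative: 20
Frame 2: SPARE (1+9=10). 10 + next roll (3) = 13. Cumulative: 33
Frame 3: OPEN (3+3=6). Cumulative: 39
Frame 4: STRIKE. 10 + next two rolls (6+2) = 18. Cumulative: 57
Frame 5: OPEN (6+2=8). Cumulative: 65
Frame 6: OPEN (6+3=9). Cumulative: 74
Frame 7: STRIKE. 10 + next two rolls (6+2) = 18. Cumulative: 92
Frame 8: OPEN (6+2=8). Cumulative: 100
Frame 9: STRIKE. 10 + next two rolls (7+3) = 20. Cumulative: 120
Frame 10: SPARE. Sum of all frame-10 rolls (7+3+10) = 20. Cumulative: 140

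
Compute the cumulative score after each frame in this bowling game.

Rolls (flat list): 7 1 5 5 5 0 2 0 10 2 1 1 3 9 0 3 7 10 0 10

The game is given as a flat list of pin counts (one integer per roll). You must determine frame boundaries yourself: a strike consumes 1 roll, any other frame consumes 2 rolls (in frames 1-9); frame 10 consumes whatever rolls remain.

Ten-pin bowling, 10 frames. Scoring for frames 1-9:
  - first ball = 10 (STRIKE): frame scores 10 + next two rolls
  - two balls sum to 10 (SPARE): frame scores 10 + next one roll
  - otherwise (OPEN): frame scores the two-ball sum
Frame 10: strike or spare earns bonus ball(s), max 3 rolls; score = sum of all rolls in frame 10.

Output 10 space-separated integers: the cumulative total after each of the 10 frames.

Frame 1: OPEN (7+1=8). Cumulative: 8
Frame 2: SPARE (5+5=10). 10 + next roll (5) = 15. Cumulative: 23
Frame 3: OPEN (5+0=5). Cumulative: 28
Frame 4: OPEN (2+0=2). Cumulative: 30
Frame 5: STRIKE. 10 + next two rolls (2+1) = 13. Cumulative: 43
Frame 6: OPEN (2+1=3). Cumulative: 46
Frame 7: OPEN (1+3=4). Cumulative: 50
Frame 8: OPEN (9+0=9). Cumulative: 59
Frame 9: SPARE (3+7=10). 10 + next roll (10) = 20. Cumulative: 79
Frame 10: STRIKE. Sum of all frame-10 rolls (10+0+10) = 20. Cumulative: 99

Answer: 8 23 28 30 43 46 50 59 79 99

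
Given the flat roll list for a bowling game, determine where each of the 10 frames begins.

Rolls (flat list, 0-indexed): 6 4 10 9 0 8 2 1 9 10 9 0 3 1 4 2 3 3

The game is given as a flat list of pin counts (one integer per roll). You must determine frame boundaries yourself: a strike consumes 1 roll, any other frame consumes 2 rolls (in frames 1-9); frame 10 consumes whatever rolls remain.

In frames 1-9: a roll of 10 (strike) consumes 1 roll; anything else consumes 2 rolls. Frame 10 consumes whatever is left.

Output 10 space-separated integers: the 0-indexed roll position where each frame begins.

Frame 1 starts at roll index 0: rolls=6,4 (sum=10), consumes 2 rolls
Frame 2 starts at roll index 2: roll=10 (strike), consumes 1 roll
Frame 3 starts at roll index 3: rolls=9,0 (sum=9), consumes 2 rolls
Frame 4 starts at roll index 5: rolls=8,2 (sum=10), consumes 2 rolls
Frame 5 starts at roll index 7: rolls=1,9 (sum=10), consumes 2 rolls
Frame 6 starts at roll index 9: roll=10 (strike), consumes 1 roll
Frame 7 starts at roll index 10: rolls=9,0 (sum=9), consumes 2 rolls
Frame 8 starts at roll index 12: rolls=3,1 (sum=4), consumes 2 rolls
Frame 9 starts at roll index 14: rolls=4,2 (sum=6), consumes 2 rolls
Frame 10 starts at roll index 16: 2 remaining rolls

Answer: 0 2 3 5 7 9 10 12 14 16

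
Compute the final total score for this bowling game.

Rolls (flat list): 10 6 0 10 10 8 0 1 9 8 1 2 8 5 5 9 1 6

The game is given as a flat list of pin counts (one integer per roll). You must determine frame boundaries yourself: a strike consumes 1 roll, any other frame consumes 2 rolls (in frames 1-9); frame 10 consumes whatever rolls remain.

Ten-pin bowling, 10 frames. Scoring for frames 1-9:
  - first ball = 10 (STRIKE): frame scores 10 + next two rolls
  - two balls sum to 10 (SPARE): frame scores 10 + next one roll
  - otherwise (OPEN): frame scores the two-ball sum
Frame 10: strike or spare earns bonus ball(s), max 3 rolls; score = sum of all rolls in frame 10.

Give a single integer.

Frame 1: STRIKE. 10 + next two rolls (6+0) = 16. Cumulative: 16
Frame 2: OPEN (6+0=6). Cumulative: 22
Frame 3: STRIKE. 10 + next two rolls (10+8) = 28. Cumulative: 50
Frame 4: STRIKE. 10 + next two rolls (8+0) = 18. Cumulative: 68
Frame 5: OPEN (8+0=8). Cumulative: 76
Frame 6: SPARE (1+9=10). 10 + next roll (8) = 18. Cumulative: 94
Frame 7: OPEN (8+1=9). Cumulative: 103
Frame 8: SPARE (2+8=10). 10 + next roll (5) = 15. Cumulative: 118
Frame 9: SPARE (5+5=10). 10 + next roll (9) = 19. Cumulative: 137
Frame 10: SPARE. Sum of all frame-10 rolls (9+1+6) = 16. Cumulative: 153

Answer: 153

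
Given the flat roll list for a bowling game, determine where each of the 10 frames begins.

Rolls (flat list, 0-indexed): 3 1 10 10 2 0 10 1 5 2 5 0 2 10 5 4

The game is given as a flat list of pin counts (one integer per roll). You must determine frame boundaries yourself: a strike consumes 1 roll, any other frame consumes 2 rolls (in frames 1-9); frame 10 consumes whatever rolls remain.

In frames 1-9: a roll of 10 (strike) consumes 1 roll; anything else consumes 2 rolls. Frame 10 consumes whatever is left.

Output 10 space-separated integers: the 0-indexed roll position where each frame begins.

Answer: 0 2 3 4 6 7 9 11 13 14

Derivation:
Frame 1 starts at roll index 0: rolls=3,1 (sum=4), consumes 2 rolls
Frame 2 starts at roll index 2: roll=10 (strike), consumes 1 roll
Frame 3 starts at roll index 3: roll=10 (strike), consumes 1 roll
Frame 4 starts at roll index 4: rolls=2,0 (sum=2), consumes 2 rolls
Frame 5 starts at roll index 6: roll=10 (strike), consumes 1 roll
Frame 6 starts at roll index 7: rolls=1,5 (sum=6), consumes 2 rolls
Frame 7 starts at roll index 9: rolls=2,5 (sum=7), consumes 2 rolls
Frame 8 starts at roll index 11: rolls=0,2 (sum=2), consumes 2 rolls
Frame 9 starts at roll index 13: roll=10 (strike), consumes 1 roll
Frame 10 starts at roll index 14: 2 remaining rolls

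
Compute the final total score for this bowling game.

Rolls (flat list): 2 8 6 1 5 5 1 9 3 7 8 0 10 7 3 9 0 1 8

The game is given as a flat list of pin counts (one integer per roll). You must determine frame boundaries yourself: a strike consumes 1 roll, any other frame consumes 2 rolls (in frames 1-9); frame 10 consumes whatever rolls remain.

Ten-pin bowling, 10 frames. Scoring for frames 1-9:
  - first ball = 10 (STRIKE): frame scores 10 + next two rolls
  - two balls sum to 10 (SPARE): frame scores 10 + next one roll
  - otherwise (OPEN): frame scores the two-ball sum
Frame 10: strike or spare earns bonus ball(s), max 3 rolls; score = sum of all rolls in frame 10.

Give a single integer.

Frame 1: SPARE (2+8=10). 10 + next roll (6) = 16. Cumulative: 16
Frame 2: OPEN (6+1=7). Cumulative: 23
Frame 3: SPARE (5+5=10). 10 + next roll (1) = 11. Cumulative: 34
Frame 4: SPARE (1+9=10). 10 + next roll (3) = 13. Cumulative: 47
Frame 5: SPARE (3+7=10). 10 + next roll (8) = 18. Cumulative: 65
Frame 6: OPEN (8+0=8). Cumulative: 73
Frame 7: STRIKE. 10 + next two rolls (7+3) = 20. Cumulative: 93
Frame 8: SPARE (7+3=10). 10 + next roll (9) = 19. Cumulative: 112
Frame 9: OPEN (9+0=9). Cumulative: 121
Frame 10: OPEN. Sum of all frame-10 rolls (1+8) = 9. Cumulative: 130

Answer: 130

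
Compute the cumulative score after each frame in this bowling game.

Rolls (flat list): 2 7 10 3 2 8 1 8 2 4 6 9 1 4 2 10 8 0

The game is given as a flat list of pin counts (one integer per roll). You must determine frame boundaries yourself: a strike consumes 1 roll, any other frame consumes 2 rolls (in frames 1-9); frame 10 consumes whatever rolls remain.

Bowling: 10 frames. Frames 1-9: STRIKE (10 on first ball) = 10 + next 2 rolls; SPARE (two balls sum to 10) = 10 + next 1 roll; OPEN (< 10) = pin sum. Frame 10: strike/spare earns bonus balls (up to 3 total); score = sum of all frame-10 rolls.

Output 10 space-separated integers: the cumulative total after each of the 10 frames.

Frame 1: OPEN (2+7=9). Cumulative: 9
Frame 2: STRIKE. 10 + next two rolls (3+2) = 15. Cumulative: 24
Frame 3: OPEN (3+2=5). Cumulative: 29
Frame 4: OPEN (8+1=9). Cumulative: 38
Frame 5: SPARE (8+2=10). 10 + next roll (4) = 14. Cumulative: 52
Frame 6: SPARE (4+6=10). 10 + next roll (9) = 19. Cumulative: 71
Frame 7: SPARE (9+1=10). 10 + next roll (4) = 14. Cumulative: 85
Frame 8: OPEN (4+2=6). Cumulative: 91
Frame 9: STRIKE. 10 + next two rolls (8+0) = 18. Cumulative: 109
Frame 10: OPEN. Sum of all frame-10 rolls (8+0) = 8. Cumulative: 117

Answer: 9 24 29 38 52 71 85 91 109 117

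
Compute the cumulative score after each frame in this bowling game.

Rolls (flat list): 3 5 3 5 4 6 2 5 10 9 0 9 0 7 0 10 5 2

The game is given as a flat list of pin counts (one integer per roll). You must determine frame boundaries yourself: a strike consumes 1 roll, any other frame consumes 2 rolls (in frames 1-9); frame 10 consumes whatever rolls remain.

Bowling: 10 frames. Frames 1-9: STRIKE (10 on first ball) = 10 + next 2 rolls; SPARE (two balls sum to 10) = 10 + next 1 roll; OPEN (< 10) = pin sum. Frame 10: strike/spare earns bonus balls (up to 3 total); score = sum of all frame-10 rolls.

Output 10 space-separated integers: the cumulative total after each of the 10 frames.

Frame 1: OPEN (3+5=8). Cumulative: 8
Frame 2: OPEN (3+5=8). Cumulative: 16
Frame 3: SPARE (4+6=10). 10 + next roll (2) = 12. Cumulative: 28
Frame 4: OPEN (2+5=7). Cumulative: 35
Frame 5: STRIKE. 10 + next two rolls (9+0) = 19. Cumulative: 54
Frame 6: OPEN (9+0=9). Cumulative: 63
Frame 7: OPEN (9+0=9). Cumulative: 72
Frame 8: OPEN (7+0=7). Cumulative: 79
Frame 9: STRIKE. 10 + next two rolls (5+2) = 17. Cumulative: 96
Frame 10: OPEN. Sum of all frame-10 rolls (5+2) = 7. Cumulative: 103

Answer: 8 16 28 35 54 63 72 79 96 103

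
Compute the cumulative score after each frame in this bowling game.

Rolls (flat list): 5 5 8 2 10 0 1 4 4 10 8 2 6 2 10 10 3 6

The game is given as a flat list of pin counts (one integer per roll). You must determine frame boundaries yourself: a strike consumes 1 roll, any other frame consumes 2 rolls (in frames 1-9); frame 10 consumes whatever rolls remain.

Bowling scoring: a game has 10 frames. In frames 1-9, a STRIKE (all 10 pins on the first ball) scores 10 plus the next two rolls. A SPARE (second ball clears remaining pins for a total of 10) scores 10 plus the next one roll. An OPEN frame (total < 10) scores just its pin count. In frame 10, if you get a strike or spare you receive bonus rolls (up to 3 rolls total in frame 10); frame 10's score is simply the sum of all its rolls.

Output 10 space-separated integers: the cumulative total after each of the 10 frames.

Answer: 18 38 49 50 58 78 94 102 125 144

Derivation:
Frame 1: SPARE (5+5=10). 10 + next roll (8) = 18. Cumulative: 18
Frame 2: SPARE (8+2=10). 10 + next roll (10) = 20. Cumulative: 38
Frame 3: STRIKE. 10 + next two rolls (0+1) = 11. Cumulative: 49
Frame 4: OPEN (0+1=1). Cumulative: 50
Frame 5: OPEN (4+4=8). Cumulative: 58
Frame 6: STRIKE. 10 + next two rolls (8+2) = 20. Cumulative: 78
Frame 7: SPARE (8+2=10). 10 + next roll (6) = 16. Cumulative: 94
Frame 8: OPEN (6+2=8). Cumulative: 102
Frame 9: STRIKE. 10 + next two rolls (10+3) = 23. Cumulative: 125
Frame 10: STRIKE. Sum of all frame-10 rolls (10+3+6) = 19. Cumulative: 144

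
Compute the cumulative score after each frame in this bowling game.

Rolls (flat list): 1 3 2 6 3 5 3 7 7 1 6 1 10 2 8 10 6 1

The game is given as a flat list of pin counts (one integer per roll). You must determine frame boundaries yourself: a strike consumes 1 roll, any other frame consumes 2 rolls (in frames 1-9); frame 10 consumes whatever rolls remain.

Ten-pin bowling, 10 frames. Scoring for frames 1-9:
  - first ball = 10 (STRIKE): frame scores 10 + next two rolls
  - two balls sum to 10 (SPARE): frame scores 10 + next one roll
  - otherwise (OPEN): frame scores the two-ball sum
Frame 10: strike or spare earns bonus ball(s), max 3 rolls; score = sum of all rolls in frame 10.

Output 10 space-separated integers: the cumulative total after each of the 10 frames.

Answer: 4 12 20 37 45 52 72 92 109 116

Derivation:
Frame 1: OPEN (1+3=4). Cumulative: 4
Frame 2: OPEN (2+6=8). Cumulative: 12
Frame 3: OPEN (3+5=8). Cumulative: 20
Frame 4: SPARE (3+7=10). 10 + next roll (7) = 17. Cumulative: 37
Frame 5: OPEN (7+1=8). Cumulative: 45
Frame 6: OPEN (6+1=7). Cumulative: 52
Frame 7: STRIKE. 10 + next two rolls (2+8) = 20. Cumulative: 72
Frame 8: SPARE (2+8=10). 10 + next roll (10) = 20. Cumulative: 92
Frame 9: STRIKE. 10 + next two rolls (6+1) = 17. Cumulative: 109
Frame 10: OPEN. Sum of all frame-10 rolls (6+1) = 7. Cumulative: 116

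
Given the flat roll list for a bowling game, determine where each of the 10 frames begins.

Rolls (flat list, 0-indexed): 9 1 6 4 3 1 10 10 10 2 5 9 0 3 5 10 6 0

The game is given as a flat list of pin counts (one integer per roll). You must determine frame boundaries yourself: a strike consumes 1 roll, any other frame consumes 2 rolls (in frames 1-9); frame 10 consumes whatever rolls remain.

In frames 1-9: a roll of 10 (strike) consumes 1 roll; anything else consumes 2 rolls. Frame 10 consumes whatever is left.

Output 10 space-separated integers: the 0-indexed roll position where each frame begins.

Frame 1 starts at roll index 0: rolls=9,1 (sum=10), consumes 2 rolls
Frame 2 starts at roll index 2: rolls=6,4 (sum=10), consumes 2 rolls
Frame 3 starts at roll index 4: rolls=3,1 (sum=4), consumes 2 rolls
Frame 4 starts at roll index 6: roll=10 (strike), consumes 1 roll
Frame 5 starts at roll index 7: roll=10 (strike), consumes 1 roll
Frame 6 starts at roll index 8: roll=10 (strike), consumes 1 roll
Frame 7 starts at roll index 9: rolls=2,5 (sum=7), consumes 2 rolls
Frame 8 starts at roll index 11: rolls=9,0 (sum=9), consumes 2 rolls
Frame 9 starts at roll index 13: rolls=3,5 (sum=8), consumes 2 rolls
Frame 10 starts at roll index 15: 3 remaining rolls

Answer: 0 2 4 6 7 8 9 11 13 15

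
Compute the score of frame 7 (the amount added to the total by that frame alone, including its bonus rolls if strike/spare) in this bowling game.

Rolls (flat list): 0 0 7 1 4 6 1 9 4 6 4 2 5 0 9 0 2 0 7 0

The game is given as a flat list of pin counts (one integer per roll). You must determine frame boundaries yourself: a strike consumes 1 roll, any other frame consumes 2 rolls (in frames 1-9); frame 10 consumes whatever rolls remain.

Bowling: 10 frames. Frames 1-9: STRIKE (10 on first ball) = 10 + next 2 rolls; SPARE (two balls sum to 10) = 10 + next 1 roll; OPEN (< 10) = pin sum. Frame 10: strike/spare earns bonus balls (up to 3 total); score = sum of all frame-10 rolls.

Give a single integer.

Frame 1: OPEN (0+0=0). Cumulative: 0
Frame 2: OPEN (7+1=8). Cumulative: 8
Frame 3: SPARE (4+6=10). 10 + next roll (1) = 11. Cumulative: 19
Frame 4: SPARE (1+9=10). 10 + next roll (4) = 14. Cumulative: 33
Frame 5: SPARE (4+6=10). 10 + next roll (4) = 14. Cumulative: 47
Frame 6: OPEN (4+2=6). Cumulative: 53
Frame 7: OPEN (5+0=5). Cumulative: 58
Frame 8: OPEN (9+0=9). Cumulative: 67
Frame 9: OPEN (2+0=2). Cumulative: 69

Answer: 5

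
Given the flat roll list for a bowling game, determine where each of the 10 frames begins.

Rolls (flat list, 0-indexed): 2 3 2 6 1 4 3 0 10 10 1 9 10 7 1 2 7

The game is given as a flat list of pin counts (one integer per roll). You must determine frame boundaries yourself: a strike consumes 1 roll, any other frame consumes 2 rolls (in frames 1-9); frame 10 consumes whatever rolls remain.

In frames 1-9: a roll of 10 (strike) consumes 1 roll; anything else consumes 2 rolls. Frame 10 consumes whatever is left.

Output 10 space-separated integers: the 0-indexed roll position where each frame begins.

Frame 1 starts at roll index 0: rolls=2,3 (sum=5), consumes 2 rolls
Frame 2 starts at roll index 2: rolls=2,6 (sum=8), consumes 2 rolls
Frame 3 starts at roll index 4: rolls=1,4 (sum=5), consumes 2 rolls
Frame 4 starts at roll index 6: rolls=3,0 (sum=3), consumes 2 rolls
Frame 5 starts at roll index 8: roll=10 (strike), consumes 1 roll
Frame 6 starts at roll index 9: roll=10 (strike), consumes 1 roll
Frame 7 starts at roll index 10: rolls=1,9 (sum=10), consumes 2 rolls
Frame 8 starts at roll index 12: roll=10 (strike), consumes 1 roll
Frame 9 starts at roll index 13: rolls=7,1 (sum=8), consumes 2 rolls
Frame 10 starts at roll index 15: 2 remaining rolls

Answer: 0 2 4 6 8 9 10 12 13 15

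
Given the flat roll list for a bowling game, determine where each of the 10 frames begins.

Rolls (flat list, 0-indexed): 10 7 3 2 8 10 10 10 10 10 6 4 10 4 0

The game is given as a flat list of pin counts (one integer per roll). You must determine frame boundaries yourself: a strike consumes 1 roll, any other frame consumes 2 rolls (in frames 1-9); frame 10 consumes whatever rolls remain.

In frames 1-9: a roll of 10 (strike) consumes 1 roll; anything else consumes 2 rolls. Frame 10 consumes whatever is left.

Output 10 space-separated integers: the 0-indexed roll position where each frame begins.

Frame 1 starts at roll index 0: roll=10 (strike), consumes 1 roll
Frame 2 starts at roll index 1: rolls=7,3 (sum=10), consumes 2 rolls
Frame 3 starts at roll index 3: rolls=2,8 (sum=10), consumes 2 rolls
Frame 4 starts at roll index 5: roll=10 (strike), consumes 1 roll
Frame 5 starts at roll index 6: roll=10 (strike), consumes 1 roll
Frame 6 starts at roll index 7: roll=10 (strike), consumes 1 roll
Frame 7 starts at roll index 8: roll=10 (strike), consumes 1 roll
Frame 8 starts at roll index 9: roll=10 (strike), consumes 1 roll
Frame 9 starts at roll index 10: rolls=6,4 (sum=10), consumes 2 rolls
Frame 10 starts at roll index 12: 3 remaining rolls

Answer: 0 1 3 5 6 7 8 9 10 12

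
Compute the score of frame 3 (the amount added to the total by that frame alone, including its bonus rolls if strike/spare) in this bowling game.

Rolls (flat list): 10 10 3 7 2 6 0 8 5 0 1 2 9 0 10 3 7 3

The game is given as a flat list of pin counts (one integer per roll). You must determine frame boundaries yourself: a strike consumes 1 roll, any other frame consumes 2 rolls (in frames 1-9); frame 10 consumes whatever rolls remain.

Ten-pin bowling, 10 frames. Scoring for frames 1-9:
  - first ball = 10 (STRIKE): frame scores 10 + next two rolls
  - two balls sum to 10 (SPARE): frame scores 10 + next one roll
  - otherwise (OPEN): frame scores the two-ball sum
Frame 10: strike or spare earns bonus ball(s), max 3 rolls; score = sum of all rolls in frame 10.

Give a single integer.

Answer: 12

Derivation:
Frame 1: STRIKE. 10 + next two rolls (10+3) = 23. Cumulative: 23
Frame 2: STRIKE. 10 + next two rolls (3+7) = 20. Cumulative: 43
Frame 3: SPARE (3+7=10). 10 + next roll (2) = 12. Cumulative: 55
Frame 4: OPEN (2+6=8). Cumulative: 63
Frame 5: OPEN (0+8=8). Cumulative: 71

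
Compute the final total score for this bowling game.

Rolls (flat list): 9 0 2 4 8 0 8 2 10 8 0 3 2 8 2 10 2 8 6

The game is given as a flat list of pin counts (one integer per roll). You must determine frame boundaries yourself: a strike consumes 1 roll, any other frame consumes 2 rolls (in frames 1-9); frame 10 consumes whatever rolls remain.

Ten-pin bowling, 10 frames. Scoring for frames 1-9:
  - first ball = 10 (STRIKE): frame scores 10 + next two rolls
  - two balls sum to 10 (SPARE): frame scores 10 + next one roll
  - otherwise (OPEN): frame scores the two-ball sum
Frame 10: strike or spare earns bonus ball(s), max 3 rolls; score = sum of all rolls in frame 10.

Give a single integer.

Answer: 130

Derivation:
Frame 1: OPEN (9+0=9). Cumulative: 9
Frame 2: OPEN (2+4=6). Cumulative: 15
Frame 3: OPEN (8+0=8). Cumulative: 23
Frame 4: SPARE (8+2=10). 10 + next roll (10) = 20. Cumulative: 43
Frame 5: STRIKE. 10 + next two rolls (8+0) = 18. Cumulative: 61
Frame 6: OPEN (8+0=8). Cumulative: 69
Frame 7: OPEN (3+2=5). Cumulative: 74
Frame 8: SPARE (8+2=10). 10 + next roll (10) = 20. Cumulative: 94
Frame 9: STRIKE. 10 + next two rolls (2+8) = 20. Cumulative: 114
Frame 10: SPARE. Sum of all frame-10 rolls (2+8+6) = 16. Cumulative: 130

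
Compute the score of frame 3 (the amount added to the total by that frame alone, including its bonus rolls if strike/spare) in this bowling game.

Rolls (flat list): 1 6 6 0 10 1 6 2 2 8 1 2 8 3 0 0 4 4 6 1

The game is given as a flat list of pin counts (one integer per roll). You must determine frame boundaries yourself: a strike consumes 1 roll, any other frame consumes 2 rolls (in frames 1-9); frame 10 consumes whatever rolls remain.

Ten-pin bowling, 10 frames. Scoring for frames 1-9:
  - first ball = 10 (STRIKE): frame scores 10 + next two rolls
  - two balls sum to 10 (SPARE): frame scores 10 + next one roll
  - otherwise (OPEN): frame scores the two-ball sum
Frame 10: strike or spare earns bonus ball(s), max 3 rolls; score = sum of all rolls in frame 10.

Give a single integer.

Frame 1: OPEN (1+6=7). Cumulative: 7
Frame 2: OPEN (6+0=6). Cumulative: 13
Frame 3: STRIKE. 10 + next two rolls (1+6) = 17. Cumulative: 30
Frame 4: OPEN (1+6=7). Cumulative: 37
Frame 5: OPEN (2+2=4). Cumulative: 41

Answer: 17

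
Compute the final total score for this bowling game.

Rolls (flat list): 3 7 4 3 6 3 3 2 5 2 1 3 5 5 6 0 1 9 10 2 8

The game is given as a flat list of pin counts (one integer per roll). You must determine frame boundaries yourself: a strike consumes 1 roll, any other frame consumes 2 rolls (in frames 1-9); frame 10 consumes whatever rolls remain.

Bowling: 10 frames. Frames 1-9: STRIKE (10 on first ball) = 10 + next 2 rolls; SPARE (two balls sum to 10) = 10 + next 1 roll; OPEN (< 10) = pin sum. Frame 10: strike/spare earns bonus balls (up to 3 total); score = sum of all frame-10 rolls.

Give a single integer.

Answer: 108

Derivation:
Frame 1: SPARE (3+7=10). 10 + next roll (4) = 14. Cumulative: 14
Frame 2: OPEN (4+3=7). Cumulative: 21
Frame 3: OPEN (6+3=9). Cumulative: 30
Frame 4: OPEN (3+2=5). Cumulative: 35
Frame 5: OPEN (5+2=7). Cumulative: 42
Frame 6: OPEN (1+3=4). Cumulative: 46
Frame 7: SPARE (5+5=10). 10 + next roll (6) = 16. Cumulative: 62
Frame 8: OPEN (6+0=6). Cumulative: 68
Frame 9: SPARE (1+9=10). 10 + next roll (10) = 20. Cumulative: 88
Frame 10: STRIKE. Sum of all frame-10 rolls (10+2+8) = 20. Cumulative: 108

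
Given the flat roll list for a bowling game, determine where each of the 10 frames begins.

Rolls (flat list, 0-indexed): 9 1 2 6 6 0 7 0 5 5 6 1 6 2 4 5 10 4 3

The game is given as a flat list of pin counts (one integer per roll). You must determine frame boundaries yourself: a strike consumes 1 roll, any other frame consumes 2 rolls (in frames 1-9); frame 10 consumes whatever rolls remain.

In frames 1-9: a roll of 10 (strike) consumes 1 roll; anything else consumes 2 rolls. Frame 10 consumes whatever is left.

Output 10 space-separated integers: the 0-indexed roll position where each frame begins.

Answer: 0 2 4 6 8 10 12 14 16 17

Derivation:
Frame 1 starts at roll index 0: rolls=9,1 (sum=10), consumes 2 rolls
Frame 2 starts at roll index 2: rolls=2,6 (sum=8), consumes 2 rolls
Frame 3 starts at roll index 4: rolls=6,0 (sum=6), consumes 2 rolls
Frame 4 starts at roll index 6: rolls=7,0 (sum=7), consumes 2 rolls
Frame 5 starts at roll index 8: rolls=5,5 (sum=10), consumes 2 rolls
Frame 6 starts at roll index 10: rolls=6,1 (sum=7), consumes 2 rolls
Frame 7 starts at roll index 12: rolls=6,2 (sum=8), consumes 2 rolls
Frame 8 starts at roll index 14: rolls=4,5 (sum=9), consumes 2 rolls
Frame 9 starts at roll index 16: roll=10 (strike), consumes 1 roll
Frame 10 starts at roll index 17: 2 remaining rolls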